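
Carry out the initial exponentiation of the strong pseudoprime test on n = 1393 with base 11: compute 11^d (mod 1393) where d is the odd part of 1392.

778

n − 1 = 1392 = 2^4 · 87, so s = 4 and d = 87.
Repeated squaring mod 1393: 11^1 ≡ 11, 11^2 ≡ 121, 11^4 ≡ 711, 11^8 ≡ 1255, 11^16 ≡ 935, 11^32 ≡ 814, 11^64 ≡ 921.
87 = 64 + 16 + 4 + 2 + 1, so 11^87 ≡ 921·935·711·121·11 ≡ 778 (mod 1393).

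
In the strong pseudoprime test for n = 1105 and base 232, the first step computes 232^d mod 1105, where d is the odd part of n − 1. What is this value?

112

n − 1 = 1104 = 2^4 · 69, so s = 4 and d = 69.
232^69 mod 1105 = 112.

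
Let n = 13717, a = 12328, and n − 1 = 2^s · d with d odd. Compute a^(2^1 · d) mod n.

8684

n − 1 = 13716 = 2^2 · 3429, so s = 2 and d = 3429.
x_0 = 12328^3429 mod 13717 = 13185.
x_1 = 13185^2 mod 13717 = 8684.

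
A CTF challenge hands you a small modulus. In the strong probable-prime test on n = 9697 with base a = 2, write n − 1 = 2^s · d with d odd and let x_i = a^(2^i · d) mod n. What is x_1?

n − 1 = 9696 = 2^5 · 303, so s = 5 and d = 303.
x_0 = 2^303 mod 9697 = 2592.
x_1 = 2592^2 mod 9697 = 8140.

8140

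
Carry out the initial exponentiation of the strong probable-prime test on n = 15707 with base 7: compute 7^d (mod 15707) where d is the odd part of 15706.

210

n − 1 = 15706 = 2^1 · 7853, so s = 1 and d = 7853.
7^7853 mod 15707 = 210.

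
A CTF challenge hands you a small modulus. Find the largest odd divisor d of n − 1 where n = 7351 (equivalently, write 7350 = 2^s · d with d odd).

Halving: 7350 → 3675; 3675 is odd.
So 7350 = 2^1 · 3675.

3675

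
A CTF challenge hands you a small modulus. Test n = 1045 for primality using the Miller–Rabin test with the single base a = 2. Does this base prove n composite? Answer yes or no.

n − 1 = 1044 = 2^2 · 261, so s = 2 and d = 261.
Repeated squaring mod 1045: 2^1 ≡ 2, 2^2 ≡ 4, 2^4 ≡ 16, 2^8 ≡ 256, 2^16 ≡ 746, 2^32 ≡ 576, 2^64 ≡ 511, 2^128 ≡ 916, 2^256 ≡ 966.
261 = 256 + 4 + 1, so 2^261 ≡ 966·16·2 ≡ 607 (mod 1045).
x_0 = 2^261 mod 1045 = 607.
x_0 is neither 1 nor 1044, so continue squaring.
x_1 = 607^2 mod 1045 = 609.
Reached i = s−1 = 1 without hitting −1: 2 is a Miller–Rabin witness and 1045 is composite.

yes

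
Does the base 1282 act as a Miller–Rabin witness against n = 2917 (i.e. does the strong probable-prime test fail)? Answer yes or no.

n − 1 = 2916 = 2^2 · 729, so s = 2 and d = 729.
x_0 = 1282^729 mod 2917 = 2863.
x_0 is neither 1 nor 2916, so continue squaring.
x_1 = 2863^2 mod 2917 = 2916.
x_1 ≡ −1, so 1282 is not a witness.

no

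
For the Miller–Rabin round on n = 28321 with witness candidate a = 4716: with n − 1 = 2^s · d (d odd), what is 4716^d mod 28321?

n − 1 = 28320 = 2^5 · 885, so s = 5 and d = 885.
Repeated squaring mod 28321: 4716^1 ≡ 4716, 4716^2 ≡ 8671, 4716^4 ≡ 22307, 4716^8 ≡ 2279, 4716^16 ≡ 11098, 4716^32 ≡ 25896, 4716^64 ≡ 18178, 4716^128 ≡ 18577, 4716^256 ≡ 13544, 4716^512 ≡ 4819.
885 = 512 + 256 + 64 + 32 + 16 + 4 + 1, so 4716^885 ≡ 4819·13544·18178·25896·11098·22307·4716 ≡ 24471 (mod 28321).

24471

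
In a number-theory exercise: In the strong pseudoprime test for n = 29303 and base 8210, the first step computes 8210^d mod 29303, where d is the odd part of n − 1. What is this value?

1

n − 1 = 29302 = 2^1 · 14651, so s = 1 and d = 14651.
8210^14651 mod 29303 = 1.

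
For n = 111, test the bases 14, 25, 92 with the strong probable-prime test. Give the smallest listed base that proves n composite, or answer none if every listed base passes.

14

n − 1 = 110 = 2^1 · 55, so s = 1 and d = 55.
Base 14: x_0 = 14^55 mod 111 = 23. x_0 ∉ {1, 110} and s = 1, so 14 is a Miller–Rabin witness and 111 is composite.
Base 25: x_0 = 25^55 mod 111 = 25. x_0 ∉ {1, 110} and s = 1, so 25 is a Miller–Rabin witness and 111 is composite.
Base 92: x_0 = 92^55 mod 111 = 56. x_0 ∉ {1, 110} and s = 1, so 92 is a Miller–Rabin witness and 111 is composite.
The smallest witness among the given bases is 14.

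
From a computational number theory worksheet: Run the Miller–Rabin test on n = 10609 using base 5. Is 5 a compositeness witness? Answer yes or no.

yes

n − 1 = 10608 = 2^4 · 663, so s = 4 and d = 663.
x_0 = 5^663 mod 10609 = 4531.
x_0 is neither 1 nor 10608, so continue squaring.
x_1 = 4531^2 mod 10609 = 1546.
x_2 = 1546^2 mod 10609 = 3091.
x_3 = 3091^2 mod 10609 = 6181.
Reached i = s−1 = 3 without hitting −1: 5 is a Miller–Rabin witness and 10609 is composite.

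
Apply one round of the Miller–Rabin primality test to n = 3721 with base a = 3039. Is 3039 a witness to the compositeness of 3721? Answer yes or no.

n − 1 = 3720 = 2^3 · 465, so s = 3 and d = 465.
By repeated squaring, 3039^465 ≡ 3039 (mod 3721).
x_0 = 3039^465 mod 3721 = 3039.
x_0 is neither 1 nor 3720, so continue squaring.
x_1 = 3039^2 mod 3721 = 3720.
x_1 ≡ −1, so 3039 is not a witness.

no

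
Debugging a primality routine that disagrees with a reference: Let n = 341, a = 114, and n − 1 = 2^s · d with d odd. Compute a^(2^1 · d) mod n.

n − 1 = 340 = 2^2 · 85, so s = 2 and d = 85.
Repeated squaring mod 341: 114^1 ≡ 114, 114^2 ≡ 38, 114^4 ≡ 80, 114^8 ≡ 262, 114^16 ≡ 103, 114^32 ≡ 38, 114^64 ≡ 80.
85 = 64 + 16 + 4 + 1, so 114^85 ≡ 80·103·80·114 ≡ 243 (mod 341).
x_0 = 243.
x_1 = 243^2 mod 341 = 56.

56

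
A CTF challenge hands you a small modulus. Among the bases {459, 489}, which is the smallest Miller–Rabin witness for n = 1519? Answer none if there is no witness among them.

489

n − 1 = 1518 = 2^1 · 759, so s = 1 and d = 759.
Base 459: x_0 = 459^759 mod 1519 = 1. x_0 = 1, so 459 is not a witness.
Base 489: x_0 = 489^759 mod 1519 = 1077. x_0 ∉ {1, 1518} and s = 1, so 489 is a Miller–Rabin witness and 1519 is composite.
The smallest witness among the given bases is 489.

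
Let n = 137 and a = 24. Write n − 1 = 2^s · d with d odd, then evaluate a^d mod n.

41

n − 1 = 136 = 2^3 · 17, so s = 3 and d = 17.
Repeated squaring mod 137: 24^1 ≡ 24, 24^2 ≡ 28, 24^4 ≡ 99, 24^8 ≡ 74, 24^16 ≡ 133.
17 = 16 + 1, so 24^17 ≡ 133·24 ≡ 41 (mod 137).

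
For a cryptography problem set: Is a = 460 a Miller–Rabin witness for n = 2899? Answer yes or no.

yes

n − 1 = 2898 = 2^1 · 1449, so s = 1 and d = 1449.
x_0 = 460^1449 mod 2899 = 1279.
x_0 ∉ {1, 2898} and s = 1, so 460 is a Miller–Rabin witness and 2899 is composite.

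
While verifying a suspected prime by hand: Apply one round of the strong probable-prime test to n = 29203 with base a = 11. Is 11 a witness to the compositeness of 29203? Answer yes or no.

n − 1 = 29202 = 2^1 · 14601, so s = 1 and d = 14601.
x_0 = 11^14601 mod 29203 = 26962.
x_0 ∉ {1, 29202} and s = 1, so 11 is a Miller–Rabin witness and 29203 is composite.

yes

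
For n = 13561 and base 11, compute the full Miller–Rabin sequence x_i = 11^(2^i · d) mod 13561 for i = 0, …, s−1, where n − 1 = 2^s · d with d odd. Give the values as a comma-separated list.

9043, 3019, 1369

n − 1 = 13560 = 2^3 · 1695, so s = 3 and d = 1695.
x_0 = 11^1695 mod 13561 = 9043.
x_1 = 9043^2 mod 13561 = 3019.
x_2 = 3019^2 mod 13561 = 1369.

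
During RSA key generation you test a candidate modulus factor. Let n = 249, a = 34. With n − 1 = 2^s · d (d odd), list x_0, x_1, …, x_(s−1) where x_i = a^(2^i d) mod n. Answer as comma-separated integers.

67, 7, 49

n − 1 = 248 = 2^3 · 31, so s = 3 and d = 31.
x_0 = 34^31 mod 249 = 67.
x_1 = 67^2 mod 249 = 7.
x_2 = 7^2 mod 249 = 49.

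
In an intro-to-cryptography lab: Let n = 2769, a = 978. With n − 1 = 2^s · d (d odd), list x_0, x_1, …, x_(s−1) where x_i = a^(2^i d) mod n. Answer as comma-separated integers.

672, 237, 789, 2265

n − 1 = 2768 = 2^4 · 173, so s = 4 and d = 173.
x_0 = 978^173 mod 2769 = 672.
x_1 = 672^2 mod 2769 = 237.
x_2 = 237^2 mod 2769 = 789.
x_3 = 789^2 mod 2769 = 2265.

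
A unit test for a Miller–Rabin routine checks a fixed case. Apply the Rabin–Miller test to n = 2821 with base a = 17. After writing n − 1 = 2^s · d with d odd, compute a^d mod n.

n − 1 = 2820 = 2^2 · 705, so s = 2 and d = 705.
17^705 mod 2821 = 2820.

2820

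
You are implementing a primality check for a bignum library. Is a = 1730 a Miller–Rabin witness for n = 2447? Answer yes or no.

no

n − 1 = 2446 = 2^1 · 1223, so s = 1 and d = 1223.
x_0 = 1730^1223 mod 2447 = 2446.
x_0 = 2446 ≡ −1, so 1730 is not a witness.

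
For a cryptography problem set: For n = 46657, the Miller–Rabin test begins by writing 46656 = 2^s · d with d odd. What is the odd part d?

Halving: 46656 → 23328 → 11664 → 5832 → 2916 → 1458 → 729; 729 is odd.
So 46656 = 2^6 · 729.

729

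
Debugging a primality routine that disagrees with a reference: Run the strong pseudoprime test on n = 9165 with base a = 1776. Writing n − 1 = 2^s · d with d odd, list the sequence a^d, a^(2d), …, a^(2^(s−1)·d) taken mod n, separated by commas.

1461, 8241

n − 1 = 9164 = 2^2 · 2291, so s = 2 and d = 2291.
x_0 = 1776^2291 mod 9165 = 1461.
x_1 = 1461^2 mod 9165 = 8241.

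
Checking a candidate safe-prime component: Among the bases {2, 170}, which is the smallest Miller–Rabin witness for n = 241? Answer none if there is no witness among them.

none

n − 1 = 240 = 2^4 · 15, so s = 4 and d = 15.
Base 2: x_0 = 2^15 mod 241 = 233. x_0 is neither 1 nor 240, so continue squaring. x_1 = 233^2 mod 241 = 64. x_2 = 64^2 mod 241 = 240. x_2 ≡ −1, so 2 is not a witness.
Base 170: x_0 = 170^15 mod 241 = 165. x_0 is neither 1 nor 240, so continue squaring. x_1 = 165^2 mod 241 = 233. x_2 = 233^2 mod 241 = 64. x_3 = 64^2 mod 241 = 240. x_3 ≡ −1, so 170 is not a witness.
No listed base is a witness for 241.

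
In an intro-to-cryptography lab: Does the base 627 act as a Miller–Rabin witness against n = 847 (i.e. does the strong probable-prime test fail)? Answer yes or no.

n − 1 = 846 = 2^1 · 423, so s = 1 and d = 423.
x_0 = 627^423 mod 847 = 484.
x_0 ∉ {1, 846} and s = 1, so 627 is a Miller–Rabin witness and 847 is composite.

yes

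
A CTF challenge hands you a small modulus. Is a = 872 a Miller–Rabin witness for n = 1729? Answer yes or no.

no

n − 1 = 1728 = 2^6 · 27, so s = 6 and d = 27.
Repeated squaring mod 1729: 872^1 ≡ 872, 872^2 ≡ 1353, 872^4 ≡ 1327, 872^8 ≡ 807, 872^16 ≡ 1145.
27 = 16 + 8 + 2 + 1, so 872^27 ≡ 1145·807·1353·872 ≡ 1 (mod 1729).
x_0 = 872^27 mod 1729 = 1.
x_0 = 1, so 872 is not a witness.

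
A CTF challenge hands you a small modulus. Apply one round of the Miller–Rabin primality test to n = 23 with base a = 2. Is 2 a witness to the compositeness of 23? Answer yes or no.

no

n − 1 = 22 = 2^1 · 11, so s = 1 and d = 11.
x_0 = 2^11 mod 23 = 1.
x_0 = 1, so 2 is not a witness.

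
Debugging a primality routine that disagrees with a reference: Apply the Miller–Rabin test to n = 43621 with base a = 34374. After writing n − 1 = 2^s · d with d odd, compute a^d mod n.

n − 1 = 43620 = 2^2 · 10905, so s = 2 and d = 10905.
34374^10905 mod 43621 = 41582.

41582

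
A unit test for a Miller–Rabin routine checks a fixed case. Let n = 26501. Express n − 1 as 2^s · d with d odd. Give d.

6625

Halving: 26500 → 13250 → 6625; 6625 is odd.
So 26500 = 2^2 · 6625.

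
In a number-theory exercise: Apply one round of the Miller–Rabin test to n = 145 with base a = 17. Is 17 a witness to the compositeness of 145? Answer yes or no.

n − 1 = 144 = 2^4 · 9, so s = 4 and d = 9.
x_0 = 17^9 mod 145 = 17.
x_0 is neither 1 nor 144, so continue squaring.
x_1 = 17^2 mod 145 = 144.
x_1 ≡ −1, so 17 is not a witness.

no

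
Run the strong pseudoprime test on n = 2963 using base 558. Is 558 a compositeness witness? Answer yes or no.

no

n − 1 = 2962 = 2^1 · 1481, so s = 1 and d = 1481.
x_0 = 558^1481 mod 2963 = 1.
x_0 = 1, so 558 is not a witness.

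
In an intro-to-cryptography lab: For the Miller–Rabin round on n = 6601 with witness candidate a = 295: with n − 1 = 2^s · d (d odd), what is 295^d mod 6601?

2920

n − 1 = 6600 = 2^3 · 825, so s = 3 and d = 825.
295^825 mod 6601 = 2920.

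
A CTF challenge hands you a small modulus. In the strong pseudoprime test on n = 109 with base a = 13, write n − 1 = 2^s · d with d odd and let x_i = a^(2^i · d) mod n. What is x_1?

108

n − 1 = 108 = 2^2 · 27, so s = 2 and d = 27.
x_0 = 13^27 mod 109 = 76.
x_1 = 76^2 mod 109 = 108.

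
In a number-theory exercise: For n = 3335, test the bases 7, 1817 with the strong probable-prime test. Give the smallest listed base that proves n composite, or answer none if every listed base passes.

7

n − 1 = 3334 = 2^1 · 1667, so s = 1 and d = 1667.
Base 7: x_0 = 7^1667 mod 3335 = 2733. x_0 ∉ {1, 3334} and s = 1, so 7 is a Miller–Rabin witness and 3335 is composite.
Base 1817: x_0 = 1817^1667 mod 3335 = 1518. x_0 ∉ {1, 3334} and s = 1, so 1817 is a Miller–Rabin witness and 3335 is composite.
The smallest witness among the given bases is 7.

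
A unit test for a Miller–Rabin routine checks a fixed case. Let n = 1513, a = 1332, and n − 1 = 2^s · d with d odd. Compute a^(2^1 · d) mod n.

440

n − 1 = 1512 = 2^3 · 189, so s = 3 and d = 189.
Repeated squaring mod 1513: 1332^1 ≡ 1332, 1332^2 ≡ 988, 1332^4 ≡ 259, 1332^8 ≡ 509, 1332^16 ≡ 358, 1332^32 ≡ 1072, 1332^64 ≡ 817, 1332^128 ≡ 256.
189 = 128 + 32 + 16 + 8 + 4 + 1, so 1332^189 ≡ 256·1072·358·509·259·1332 ≡ 112 (mod 1513).
x_0 = 112.
x_1 = 112^2 mod 1513 = 440.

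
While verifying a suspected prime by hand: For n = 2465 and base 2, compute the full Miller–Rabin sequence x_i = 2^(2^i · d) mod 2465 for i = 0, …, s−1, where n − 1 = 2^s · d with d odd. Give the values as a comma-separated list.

1902, 1449, 1886, 1, 1

n − 1 = 2464 = 2^5 · 77, so s = 5 and d = 77.
x_0 = 2^77 mod 2465 = 1902.
x_1 = 1902^2 mod 2465 = 1449.
x_2 = 1449^2 mod 2465 = 1886.
x_3 = 1886^2 mod 2465 = 1.
x_4 = 1^2 mod 2465 = 1.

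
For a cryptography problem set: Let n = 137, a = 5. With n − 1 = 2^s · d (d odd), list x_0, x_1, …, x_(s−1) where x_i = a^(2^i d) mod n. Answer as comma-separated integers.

96, 37, 136

n − 1 = 136 = 2^3 · 17, so s = 3 and d = 17.
x_0 = 5^17 mod 137 = 96.
x_1 = 96^2 mod 137 = 37.
x_2 = 37^2 mod 137 = 136.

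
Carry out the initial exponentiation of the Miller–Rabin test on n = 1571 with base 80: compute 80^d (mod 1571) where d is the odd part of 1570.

1

n − 1 = 1570 = 2^1 · 785, so s = 1 and d = 785.
80^785 mod 1571 = 1.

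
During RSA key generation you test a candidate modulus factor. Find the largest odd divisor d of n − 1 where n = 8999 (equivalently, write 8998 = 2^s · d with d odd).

Halving: 8998 → 4499; 4499 is odd.
So 8998 = 2^1 · 4499.

4499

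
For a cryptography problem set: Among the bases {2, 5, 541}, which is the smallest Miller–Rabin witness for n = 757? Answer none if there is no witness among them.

n − 1 = 756 = 2^2 · 189, so s = 2 and d = 189.
Base 2: x_0 = 2^189 mod 757 = 87. x_0 is neither 1 nor 756, so continue squaring. x_1 = 87^2 mod 757 = 756. x_1 ≡ −1, so 2 is not a witness.
Base 5: x_0 = 5^189 mod 757 = 670. x_0 is neither 1 nor 756, so continue squaring. x_1 = 670^2 mod 757 = 756. x_1 ≡ −1, so 5 is not a witness.
Base 541: x_0 = 541^189 mod 757 = 87. x_0 is neither 1 nor 756, so continue squaring. x_1 = 87^2 mod 757 = 756. x_1 ≡ −1, so 541 is not a witness.
No listed base is a witness for 757.

none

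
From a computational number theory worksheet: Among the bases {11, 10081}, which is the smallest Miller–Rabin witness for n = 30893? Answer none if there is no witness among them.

none

n − 1 = 30892 = 2^2 · 7723, so s = 2 and d = 7723.
Base 11: x_0 = 11^7723 mod 30893 = 1. x_0 = 1, so 11 is not a witness.
Base 10081: x_0 = 10081^7723 mod 30893 = 23268. x_0 is neither 1 nor 30892, so continue squaring. x_1 = 23268^2 mod 30893 = 30892. x_1 ≡ −1, so 10081 is not a witness.
No listed base is a witness for 30893.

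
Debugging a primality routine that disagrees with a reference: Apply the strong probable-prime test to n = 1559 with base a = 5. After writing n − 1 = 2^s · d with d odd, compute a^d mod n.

1

n − 1 = 1558 = 2^1 · 779, so s = 1 and d = 779.
Repeated squaring mod 1559: 5^1 ≡ 5, 5^2 ≡ 25, 5^4 ≡ 625, 5^8 ≡ 875, 5^16 ≡ 156, 5^32 ≡ 951, 5^64 ≡ 181, 5^128 ≡ 22, 5^256 ≡ 484, 5^512 ≡ 406.
779 = 512 + 256 + 8 + 2 + 1, so 5^779 ≡ 406·484·875·25·5 ≡ 1 (mod 1559).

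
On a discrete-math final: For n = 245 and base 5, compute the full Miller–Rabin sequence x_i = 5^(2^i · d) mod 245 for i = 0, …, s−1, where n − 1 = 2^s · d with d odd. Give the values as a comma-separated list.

n − 1 = 244 = 2^2 · 61, so s = 2 and d = 61.
x_0 = 5^61 mod 245 = 145.
x_1 = 145^2 mod 245 = 200.

145, 200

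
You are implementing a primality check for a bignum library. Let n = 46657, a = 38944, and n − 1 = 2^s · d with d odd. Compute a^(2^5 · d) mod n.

n − 1 = 46656 = 2^6 · 729, so s = 6 and d = 729.
x_0 = 38944^729 mod 46657 = 30408.
x_1 = 30408^2 mod 46657 = 44695.
x_2 = 44695^2 mod 46657 = 23570.
x_3 = 23570^2 mod 46657 = 1.
x_4 = 1^2 mod 46657 = 1.
x_5 = 1^2 mod 46657 = 1.

1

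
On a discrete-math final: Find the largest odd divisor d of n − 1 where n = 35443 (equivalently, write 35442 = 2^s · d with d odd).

Halving: 35442 → 17721; 17721 is odd.
So 35442 = 2^1 · 17721.

17721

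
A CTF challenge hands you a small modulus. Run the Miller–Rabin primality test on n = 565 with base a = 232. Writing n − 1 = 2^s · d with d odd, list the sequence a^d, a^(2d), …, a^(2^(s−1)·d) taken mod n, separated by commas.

362, 529

n − 1 = 564 = 2^2 · 141, so s = 2 and d = 141.
x_0 = 232^141 mod 565 = 362.
x_1 = 362^2 mod 565 = 529.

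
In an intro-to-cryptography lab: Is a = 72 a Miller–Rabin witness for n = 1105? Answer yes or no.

n − 1 = 1104 = 2^4 · 69, so s = 4 and d = 69.
Repeated squaring mod 1105: 72^1 ≡ 72, 72^2 ≡ 764, 72^4 ≡ 256, 72^8 ≡ 341, 72^16 ≡ 256, 72^32 ≡ 341, 72^64 ≡ 256.
69 = 64 + 4 + 1, so 72^69 ≡ 256·256·72 ≡ 242 (mod 1105).
x_0 = 72^69 mod 1105 = 242.
x_0 is neither 1 nor 1104, so continue squaring.
x_1 = 242^2 mod 1105 = 1104.
x_1 ≡ −1, so 72 is not a witness.

no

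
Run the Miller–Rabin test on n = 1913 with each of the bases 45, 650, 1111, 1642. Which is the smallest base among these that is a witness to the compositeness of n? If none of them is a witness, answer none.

n − 1 = 1912 = 2^3 · 239, so s = 3 and d = 239.
Base 45: x_0 = 45^239 mod 1913 = 1608. x_0 is neither 1 nor 1912, so continue squaring. x_1 = 1608^2 mod 1913 = 1201. x_2 = 1201^2 mod 1913 = 1912. x_2 ≡ −1, so 45 is not a witness.
Base 650: x_0 = 650^239 mod 1913 = 922. x_0 is neither 1 nor 1912, so continue squaring. x_1 = 922^2 mod 1913 = 712. x_2 = 712^2 mod 1913 = 1912. x_2 ≡ −1, so 650 is not a witness.
Base 1111: x_0 = 1111^239 mod 1913 = 922. x_0 is neither 1 nor 1912, so continue squaring. x_1 = 922^2 mod 1913 = 712. x_2 = 712^2 mod 1913 = 1912. x_2 ≡ −1, so 1111 is not a witness.
Base 1642: x_0 = 1642^239 mod 1913 = 712. x_0 is neither 1 nor 1912, so continue squaring. x_1 = 712^2 mod 1913 = 1912. x_1 ≡ −1, so 1642 is not a witness.
No listed base is a witness for 1913.

none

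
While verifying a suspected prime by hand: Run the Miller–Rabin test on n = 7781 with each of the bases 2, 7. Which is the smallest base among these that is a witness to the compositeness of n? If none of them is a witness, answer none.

2

n − 1 = 7780 = 2^2 · 1945, so s = 2 and d = 1945.
Base 2: x_0 = 2^1945 mod 7781 = 4620. x_0 is neither 1 nor 7780, so continue squaring. x_1 = 4620^2 mod 7781 = 1117. Reached i = s−1 = 1 without hitting −1: 2 is a Miller–Rabin witness and 7781 is composite.
Base 7: x_0 = 7^1945 mod 7781 = 2257. x_0 is neither 1 nor 7780, so continue squaring. x_1 = 2257^2 mod 7781 = 5275. Reached i = s−1 = 1 without hitting −1: 7 is a Miller–Rabin witness and 7781 is composite.
The smallest witness among the given bases is 2.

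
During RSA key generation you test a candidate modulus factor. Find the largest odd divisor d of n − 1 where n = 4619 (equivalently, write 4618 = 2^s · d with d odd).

Halving: 4618 → 2309; 2309 is odd.
So 4618 = 2^1 · 2309.

2309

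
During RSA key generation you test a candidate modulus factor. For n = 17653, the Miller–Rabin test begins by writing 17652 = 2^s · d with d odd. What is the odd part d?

4413

Halving: 17652 → 8826 → 4413; 4413 is odd.
So 17652 = 2^2 · 4413.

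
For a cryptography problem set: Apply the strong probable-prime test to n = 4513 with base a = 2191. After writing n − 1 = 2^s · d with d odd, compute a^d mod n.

260

n − 1 = 4512 = 2^5 · 141, so s = 5 and d = 141.
2191^141 mod 4513 = 260.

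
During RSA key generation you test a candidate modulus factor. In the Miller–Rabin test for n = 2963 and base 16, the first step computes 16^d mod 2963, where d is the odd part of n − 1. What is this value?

n − 1 = 2962 = 2^1 · 1481, so s = 1 and d = 1481.
16^1481 mod 2963 = 1.

1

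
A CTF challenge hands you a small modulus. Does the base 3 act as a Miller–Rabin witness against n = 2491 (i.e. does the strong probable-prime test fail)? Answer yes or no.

n − 1 = 2490 = 2^1 · 1245, so s = 1 and d = 1245.
x_0 = 3^1245 mod 2491 = 638.
x_0 ∉ {1, 2490} and s = 1, so 3 is a Miller–Rabin witness and 2491 is composite.

yes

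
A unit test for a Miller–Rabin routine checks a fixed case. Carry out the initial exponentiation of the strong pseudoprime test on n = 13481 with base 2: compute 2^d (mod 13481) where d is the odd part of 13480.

n − 1 = 13480 = 2^3 · 1685, so s = 3 and d = 1685.
Repeated squaring mod 13481: 2^1 ≡ 2, 2^2 ≡ 4, 2^4 ≡ 16, 2^8 ≡ 256, 2^16 ≡ 11612, 2^32 ≡ 1582, 2^64 ≡ 8739, 2^128 ≡ 256, 2^256 ≡ 11612, 2^512 ≡ 1582, 2^1024 ≡ 8739.
1685 = 1024 + 512 + 128 + 16 + 4 + 1, so 2^1685 ≡ 8739·1582·256·11612·16·2 ≡ 32 (mod 13481).

32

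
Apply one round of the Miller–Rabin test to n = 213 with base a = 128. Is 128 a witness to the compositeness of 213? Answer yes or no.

yes

n − 1 = 212 = 2^2 · 53, so s = 2 and d = 53.
x_0 = 128^53 mod 213 = 167.
x_0 is neither 1 nor 212, so continue squaring.
x_1 = 167^2 mod 213 = 199.
Reached i = s−1 = 1 without hitting −1: 128 is a Miller–Rabin witness and 213 is composite.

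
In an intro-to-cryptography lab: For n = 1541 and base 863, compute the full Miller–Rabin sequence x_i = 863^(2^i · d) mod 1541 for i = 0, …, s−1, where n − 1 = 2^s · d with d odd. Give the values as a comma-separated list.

n − 1 = 1540 = 2^2 · 385, so s = 2 and d = 385.
x_0 = 863^385 mod 1541 = 1.
x_1 = 1^2 mod 1541 = 1.

1, 1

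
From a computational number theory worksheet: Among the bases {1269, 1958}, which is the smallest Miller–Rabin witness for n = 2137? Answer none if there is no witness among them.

n − 1 = 2136 = 2^3 · 267, so s = 3 and d = 267.
Base 1269: x_0 = 1269^267 mod 2137 = 629. x_0 is neither 1 nor 2136, so continue squaring. x_1 = 629^2 mod 2137 = 296. x_2 = 296^2 mod 2137 = 2136. x_2 ≡ −1, so 1269 is not a witness.
Base 1958: x_0 = 1958^267 mod 2137 = 1841. x_0 is neither 1 nor 2136, so continue squaring. x_1 = 1841^2 mod 2137 = 2136. x_1 ≡ −1, so 1958 is not a witness.
No listed base is a witness for 2137.

none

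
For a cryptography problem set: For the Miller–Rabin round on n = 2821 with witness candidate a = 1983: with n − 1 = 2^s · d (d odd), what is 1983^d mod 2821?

1828

n − 1 = 2820 = 2^2 · 705, so s = 2 and d = 705.
1983^705 mod 2821 = 1828.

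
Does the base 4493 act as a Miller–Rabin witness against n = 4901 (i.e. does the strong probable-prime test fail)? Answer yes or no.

no

n − 1 = 4900 = 2^2 · 1225, so s = 2 and d = 1225.
Repeated squaring mod 4901: 4493^1 ≡ 4493, 4493^2 ≡ 4731, 4493^4 ≡ 4395, 4493^8 ≡ 1184, 4493^16 ≡ 170, 4493^32 ≡ 4395, 4493^64 ≡ 1184, 4493^128 ≡ 170, 4493^256 ≡ 4395, 4493^512 ≡ 1184, 4493^1024 ≡ 170.
1225 = 1024 + 128 + 64 + 8 + 1, so 4493^1225 ≡ 170·170·1184·1184·4493 ≡ 99 (mod 4901).
x_0 = 4493^1225 mod 4901 = 99.
x_0 is neither 1 nor 4900, so continue squaring.
x_1 = 99^2 mod 4901 = 4900.
x_1 ≡ −1, so 4493 is not a witness.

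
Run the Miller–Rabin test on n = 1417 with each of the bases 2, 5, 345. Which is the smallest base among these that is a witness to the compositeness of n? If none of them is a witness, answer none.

n − 1 = 1416 = 2^3 · 177, so s = 3 and d = 177.
Base 2: x_0 = 2^177 mod 1417 = 1240. x_0 is neither 1 nor 1416, so continue squaring. x_1 = 1240^2 mod 1417 = 155. x_2 = 155^2 mod 1417 = 1353. Reached i = s−1 = 2 without hitting −1: 2 is a Miller–Rabin witness and 1417 is composite.
Base 5: x_0 = 5^177 mod 1417 = 759. x_0 is neither 1 nor 1416, so continue squaring. x_1 = 759^2 mod 1417 = 779. x_2 = 779^2 mod 1417 = 365. Reached i = s−1 = 2 without hitting −1: 5 is a Miller–Rabin witness and 1417 is composite.
Base 345: x_0 = 345^177 mod 1417 = 671. x_0 is neither 1 nor 1416, so continue squaring. x_1 = 671^2 mod 1417 = 1052. x_2 = 1052^2 mod 1417 = 27. Reached i = s−1 = 2 without hitting −1: 345 is a Miller–Rabin witness and 1417 is composite.
The smallest witness among the given bases is 2.

2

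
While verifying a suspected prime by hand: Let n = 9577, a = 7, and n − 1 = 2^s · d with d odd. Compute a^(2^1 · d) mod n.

n − 1 = 9576 = 2^3 · 1197, so s = 3 and d = 1197.
Repeated squaring mod 9577: 7^1 ≡ 7, 7^2 ≡ 49, 7^4 ≡ 2401, 7^8 ≡ 9024, 7^16 ≡ 8922, 7^32 ≡ 7637, 7^64 ≡ 9416, 7^128 ≡ 6767, 7^256 ≡ 4652, 7^512 ≡ 6661, 7^1024 ≡ 8257.
1197 = 1024 + 128 + 32 + 8 + 4 + 1, so 7^1197 ≡ 8257·6767·7637·9024·2401·7 ≡ 2676 (mod 9577).
x_0 = 2676.
x_1 = 2676^2 mod 9577 = 6957.

6957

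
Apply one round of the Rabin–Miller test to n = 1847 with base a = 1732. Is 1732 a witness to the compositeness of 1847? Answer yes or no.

n − 1 = 1846 = 2^1 · 923, so s = 1 and d = 923.
x_0 = 1732^923 mod 1847 = 1.
x_0 = 1, so 1732 is not a witness.

no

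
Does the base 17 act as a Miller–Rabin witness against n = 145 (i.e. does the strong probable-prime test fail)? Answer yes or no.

no

n − 1 = 144 = 2^4 · 9, so s = 4 and d = 9.
x_0 = 17^9 mod 145 = 17.
x_0 is neither 1 nor 144, so continue squaring.
x_1 = 17^2 mod 145 = 144.
x_1 ≡ −1, so 17 is not a witness.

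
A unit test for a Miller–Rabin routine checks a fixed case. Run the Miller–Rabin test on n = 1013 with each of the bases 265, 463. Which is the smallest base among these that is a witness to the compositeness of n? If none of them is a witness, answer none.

none

n − 1 = 1012 = 2^2 · 253, so s = 2 and d = 253.
Base 265: x_0 = 265^253 mod 1013 = 45. x_0 is neither 1 nor 1012, so continue squaring. x_1 = 45^2 mod 1013 = 1012. x_1 ≡ −1, so 265 is not a witness.
Base 463: x_0 = 463^253 mod 1013 = 968. x_0 is neither 1 nor 1012, so continue squaring. x_1 = 968^2 mod 1013 = 1012. x_1 ≡ −1, so 463 is not a witness.
No listed base is a witness for 1013.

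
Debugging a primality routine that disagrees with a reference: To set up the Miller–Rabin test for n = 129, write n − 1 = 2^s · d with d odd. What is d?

Halving: 128 → 64 → 32 → 16 → 8 → 4 → 2 → 1; 1 is odd.
So 128 = 2^7 · 1.

1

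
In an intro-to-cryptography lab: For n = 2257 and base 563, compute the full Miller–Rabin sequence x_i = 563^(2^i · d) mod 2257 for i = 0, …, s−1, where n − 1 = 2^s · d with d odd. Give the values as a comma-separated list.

487, 184, 1, 1

n − 1 = 2256 = 2^4 · 141, so s = 4 and d = 141.
x_0 = 563^141 mod 2257 = 487.
x_1 = 487^2 mod 2257 = 184.
x_2 = 184^2 mod 2257 = 1.
x_3 = 1^2 mod 2257 = 1.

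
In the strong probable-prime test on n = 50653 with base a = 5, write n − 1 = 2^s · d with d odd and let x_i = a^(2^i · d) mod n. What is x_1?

n − 1 = 50652 = 2^2 · 12663, so s = 2 and d = 12663.
x_0 = 5^12663 mod 50653 = 42877.
x_1 = 42877^2 mod 50653 = 37147.

37147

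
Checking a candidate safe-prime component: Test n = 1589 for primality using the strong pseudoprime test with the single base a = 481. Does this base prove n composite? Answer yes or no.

n − 1 = 1588 = 2^2 · 397, so s = 2 and d = 397.
x_0 = 481^397 mod 1589 = 1398.
x_0 is neither 1 nor 1588, so continue squaring.
x_1 = 1398^2 mod 1589 = 1523.
Reached i = s−1 = 1 without hitting −1: 481 is a Miller–Rabin witness and 1589 is composite.

yes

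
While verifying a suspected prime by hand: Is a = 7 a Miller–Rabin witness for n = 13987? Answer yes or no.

n − 1 = 13986 = 2^1 · 6993, so s = 1 and d = 6993.
x_0 = 7^6993 mod 13987 = 5746.
x_0 ∉ {1, 13986} and s = 1, so 7 is a Miller–Rabin witness and 13987 is composite.

yes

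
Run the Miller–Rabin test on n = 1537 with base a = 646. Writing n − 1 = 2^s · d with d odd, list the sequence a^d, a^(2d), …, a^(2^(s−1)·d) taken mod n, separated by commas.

n − 1 = 1536 = 2^9 · 3, so s = 9 and d = 3.
x_0 = 646^3 mod 1537 = 947.
x_1 = 947^2 mod 1537 = 738.
x_2 = 738^2 mod 1537 = 546.
x_3 = 546^2 mod 1537 = 1475.
x_4 = 1475^2 mod 1537 = 770.
x_5 = 770^2 mod 1537 = 1155.
x_6 = 1155^2 mod 1537 = 1446.
x_7 = 1446^2 mod 1537 = 596.
x_8 = 596^2 mod 1537 = 169.

947, 738, 546, 1475, 770, 1155, 1446, 596, 169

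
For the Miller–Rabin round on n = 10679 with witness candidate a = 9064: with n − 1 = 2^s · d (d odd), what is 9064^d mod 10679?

n − 1 = 10678 = 2^1 · 5339, so s = 1 and d = 5339.
Repeated squaring mod 10679: 9064^1 ≡ 9064, 9064^2 ≡ 2549, 9064^4 ≡ 4569, 9064^8 ≡ 8995, 9064^16 ≡ 5921, 9064^32 ≡ 9763, 9064^64 ≡ 6094, 9064^128 ≡ 5953, 9064^256 ≡ 5287, 9064^512 ≡ 5426, 9064^1024 ≡ 10152, 9064^2048 ≡ 75, 9064^4096 ≡ 5625.
5339 = 4096 + 1024 + 128 + 64 + 16 + 8 + 2 + 1, so 9064^5339 ≡ 5625·10152·5953·6094·5921·8995·2549·9064 ≡ 8232 (mod 10679).

8232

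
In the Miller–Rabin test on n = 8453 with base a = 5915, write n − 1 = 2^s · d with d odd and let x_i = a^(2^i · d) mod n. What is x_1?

n − 1 = 8452 = 2^2 · 2113, so s = 2 and d = 2113.
x_0 = 5915^2113 mod 8453 = 8036.
x_1 = 8036^2 mod 8453 = 4829.

4829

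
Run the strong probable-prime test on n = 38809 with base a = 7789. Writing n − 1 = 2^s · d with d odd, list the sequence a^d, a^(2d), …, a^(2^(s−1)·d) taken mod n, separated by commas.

n − 1 = 38808 = 2^3 · 4851, so s = 3 and d = 4851.
x_0 = 7789^4851 mod 38809 = 1590.
x_1 = 1590^2 mod 38809 = 5515.
x_2 = 5515^2 mod 38809 = 27778.

1590, 5515, 27778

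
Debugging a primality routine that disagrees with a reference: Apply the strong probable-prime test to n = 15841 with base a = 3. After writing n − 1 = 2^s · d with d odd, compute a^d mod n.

n − 1 = 15840 = 2^5 · 495, so s = 5 and d = 495.
Repeated squaring mod 15841: 3^1 ≡ 3, 3^2 ≡ 9, 3^4 ≡ 81, 3^8 ≡ 6561, 3^16 ≡ 6724, 3^32 ≡ 1962, 3^64 ≡ 81, 3^128 ≡ 6561, 3^256 ≡ 6724.
495 = 256 + 128 + 64 + 32 + 8 + 4 + 2 + 1, so 3^495 ≡ 6724·6561·81·1962·6561·81·9·3 ≡ 12802 (mod 15841).

12802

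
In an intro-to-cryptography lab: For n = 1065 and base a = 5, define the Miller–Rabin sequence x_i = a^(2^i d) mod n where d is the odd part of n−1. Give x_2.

25

n − 1 = 1064 = 2^3 · 133, so s = 3 and d = 133.
x_0 = 5^133 mod 1065 = 125.
x_1 = 125^2 mod 1065 = 715.
x_2 = 715^2 mod 1065 = 25.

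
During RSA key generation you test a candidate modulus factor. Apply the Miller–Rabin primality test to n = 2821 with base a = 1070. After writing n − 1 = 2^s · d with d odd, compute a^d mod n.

n − 1 = 2820 = 2^2 · 705, so s = 2 and d = 705.
1070^705 mod 2821 = 2729.

2729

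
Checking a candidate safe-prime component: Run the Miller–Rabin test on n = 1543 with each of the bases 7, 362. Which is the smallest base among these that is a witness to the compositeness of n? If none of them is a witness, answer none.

n − 1 = 1542 = 2^1 · 771, so s = 1 and d = 771.
Base 7: x_0 = 7^771 mod 1543 = 1. x_0 = 1, so 7 is not a witness.
Base 362: x_0 = 362^771 mod 1543 = 1542. x_0 = 1542 ≡ −1, so 362 is not a witness.
No listed base is a witness for 1543.

none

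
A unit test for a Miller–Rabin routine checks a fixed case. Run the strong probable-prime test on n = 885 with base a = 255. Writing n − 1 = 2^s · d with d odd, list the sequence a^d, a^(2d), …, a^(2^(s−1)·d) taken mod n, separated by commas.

675, 735

n − 1 = 884 = 2^2 · 221, so s = 2 and d = 221.
x_0 = 255^221 mod 885 = 675.
x_1 = 675^2 mod 885 = 735.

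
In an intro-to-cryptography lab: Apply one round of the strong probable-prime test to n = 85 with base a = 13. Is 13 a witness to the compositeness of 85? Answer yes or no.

no

n − 1 = 84 = 2^2 · 21, so s = 2 and d = 21.
x_0 = 13^21 mod 85 = 13.
x_0 is neither 1 nor 84, so continue squaring.
x_1 = 13^2 mod 85 = 84.
x_1 ≡ −1, so 13 is not a witness.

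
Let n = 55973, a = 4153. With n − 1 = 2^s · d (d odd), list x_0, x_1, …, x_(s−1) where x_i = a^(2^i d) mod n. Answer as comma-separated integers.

39691, 15396

n − 1 = 55972 = 2^2 · 13993, so s = 2 and d = 13993.
x_0 = 4153^13993 mod 55973 = 39691.
x_1 = 39691^2 mod 55973 = 15396.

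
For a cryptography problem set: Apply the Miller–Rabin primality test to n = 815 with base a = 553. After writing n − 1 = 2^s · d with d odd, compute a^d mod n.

347

n − 1 = 814 = 2^1 · 407, so s = 1 and d = 407.
553^407 mod 815 = 347.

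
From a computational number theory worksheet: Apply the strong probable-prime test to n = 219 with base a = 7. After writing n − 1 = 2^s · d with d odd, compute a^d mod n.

n − 1 = 218 = 2^1 · 109, so s = 1 and d = 109.
7^109 mod 219 = 139.

139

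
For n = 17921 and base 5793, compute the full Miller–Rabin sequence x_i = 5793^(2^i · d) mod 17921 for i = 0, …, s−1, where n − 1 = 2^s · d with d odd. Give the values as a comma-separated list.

15532, 8443, 12432, 3920, 8103, 13986, 481, 16309, 17920

n − 1 = 17920 = 2^9 · 35, so s = 9 and d = 35.
x_0 = 5793^35 mod 17921 = 15532.
x_1 = 15532^2 mod 17921 = 8443.
x_2 = 8443^2 mod 17921 = 12432.
x_3 = 12432^2 mod 17921 = 3920.
x_4 = 3920^2 mod 17921 = 8103.
x_5 = 8103^2 mod 17921 = 13986.
x_6 = 13986^2 mod 17921 = 481.
x_7 = 481^2 mod 17921 = 16309.
x_8 = 16309^2 mod 17921 = 17920.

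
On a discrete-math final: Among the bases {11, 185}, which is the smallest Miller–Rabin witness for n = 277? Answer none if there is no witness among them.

none

n − 1 = 276 = 2^2 · 69, so s = 2 and d = 69.
Base 11: x_0 = 11^69 mod 277 = 60. x_0 is neither 1 nor 276, so continue squaring. x_1 = 60^2 mod 277 = 276. x_1 ≡ −1, so 11 is not a witness.
Base 185: x_0 = 185^69 mod 277 = 1. x_0 = 1, so 185 is not a witness.
No listed base is a witness for 277.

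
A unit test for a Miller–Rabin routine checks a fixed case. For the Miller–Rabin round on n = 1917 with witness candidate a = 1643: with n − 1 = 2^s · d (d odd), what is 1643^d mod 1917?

821

n − 1 = 1916 = 2^2 · 479, so s = 2 and d = 479.
By repeated squaring, 1643^479 ≡ 821 (mod 1917).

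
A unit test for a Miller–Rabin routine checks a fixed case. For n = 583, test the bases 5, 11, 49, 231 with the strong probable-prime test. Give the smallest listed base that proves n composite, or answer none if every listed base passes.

n − 1 = 582 = 2^1 · 291, so s = 1 and d = 291.
Base 5: x_0 = 5^291 mod 583 = 214. x_0 ∉ {1, 582} and s = 1, so 5 is a Miller–Rabin witness and 583 is composite.
Base 11: x_0 = 11^291 mod 583 = 143. x_0 ∉ {1, 582} and s = 1, so 11 is a Miller–Rabin witness and 583 is composite.
Base 49: x_0 = 49^291 mod 583 = 566. x_0 ∉ {1, 582} and s = 1, so 49 is a Miller–Rabin witness and 583 is composite.
Base 231: x_0 = 231^291 mod 583 = 220. x_0 ∉ {1, 582} and s = 1, so 231 is a Miller–Rabin witness and 583 is composite.
The smallest witness among the given bases is 5.

5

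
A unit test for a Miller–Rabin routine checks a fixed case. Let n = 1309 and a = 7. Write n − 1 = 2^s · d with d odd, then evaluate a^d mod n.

n − 1 = 1308 = 2^2 · 327, so s = 2 and d = 327.
Repeated squaring mod 1309: 7^1 ≡ 7, 7^2 ≡ 49, 7^4 ≡ 1092, 7^8 ≡ 1274, 7^16 ≡ 1225, 7^32 ≡ 511, 7^64 ≡ 630, 7^128 ≡ 273, 7^256 ≡ 1225.
327 = 256 + 64 + 4 + 2 + 1, so 7^327 ≡ 1225·630·1092·49·7 ≡ 182 (mod 1309).

182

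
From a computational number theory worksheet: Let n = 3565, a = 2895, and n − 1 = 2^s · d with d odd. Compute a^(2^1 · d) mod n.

n − 1 = 3564 = 2^2 · 891, so s = 2 and d = 891.
x_0 = 2895^891 mod 3565 = 2230.
x_1 = 2230^2 mod 3565 = 3290.

3290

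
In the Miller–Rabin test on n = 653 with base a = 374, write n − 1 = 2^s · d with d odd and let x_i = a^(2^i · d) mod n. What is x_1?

n − 1 = 652 = 2^2 · 163, so s = 2 and d = 163.
x_0 = 374^163 mod 653 = 1.
x_1 = 1^2 mod 653 = 1.

1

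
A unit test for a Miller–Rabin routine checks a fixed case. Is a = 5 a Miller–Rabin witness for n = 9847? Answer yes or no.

n − 1 = 9846 = 2^1 · 4923, so s = 1 and d = 4923.
x_0 = 5^4923 mod 9847 = 2688.
x_0 ∉ {1, 9846} and s = 1, so 5 is a Miller–Rabin witness and 9847 is composite.

yes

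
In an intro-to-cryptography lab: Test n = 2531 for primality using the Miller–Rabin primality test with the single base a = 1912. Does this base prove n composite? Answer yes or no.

n − 1 = 2530 = 2^1 · 1265, so s = 1 and d = 1265.
Repeated squaring mod 2531: 1912^1 ≡ 1912, 1912^2 ≡ 980, 1912^4 ≡ 1151, 1912^8 ≡ 1088, 1912^16 ≡ 1767, 1912^32 ≡ 1566, 1912^64 ≡ 2348, 1912^128 ≡ 586, 1912^256 ≡ 1711, 1912^512 ≡ 1685, 1912^1024 ≡ 1974.
1265 = 1024 + 128 + 64 + 32 + 16 + 1, so 1912^1265 ≡ 1974·586·2348·1566·1767·1912 ≡ 2530 (mod 2531).
x_0 = 1912^1265 mod 2531 = 2530.
x_0 = 2530 ≡ −1, so 1912 is not a witness.

no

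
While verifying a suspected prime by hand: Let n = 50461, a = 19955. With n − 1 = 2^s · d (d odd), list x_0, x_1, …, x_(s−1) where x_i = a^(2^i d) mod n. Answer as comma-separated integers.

n − 1 = 50460 = 2^2 · 12615, so s = 2 and d = 12615.
x_0 = 19955^12615 mod 50461 = 29263.
x_1 = 29263^2 mod 50461 = 50460.

29263, 50460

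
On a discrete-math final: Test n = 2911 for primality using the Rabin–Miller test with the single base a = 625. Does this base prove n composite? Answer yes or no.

no

n − 1 = 2910 = 2^1 · 1455, so s = 1 and d = 1455.
x_0 = 625^1455 mod 2911 = 1.
x_0 = 1, so 625 is not a witness.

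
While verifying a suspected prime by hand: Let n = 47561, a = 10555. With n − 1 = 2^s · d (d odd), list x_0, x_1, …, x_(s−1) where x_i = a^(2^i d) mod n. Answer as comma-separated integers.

n − 1 = 47560 = 2^3 · 5945, so s = 3 and d = 5945.
x_0 = 10555^5945 mod 47561 = 7694.
x_1 = 7694^2 mod 47561 = 31752.
x_2 = 31752^2 mod 47561 = 38987.

7694, 31752, 38987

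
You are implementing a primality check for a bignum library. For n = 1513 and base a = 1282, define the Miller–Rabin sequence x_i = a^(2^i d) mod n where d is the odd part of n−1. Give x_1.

n − 1 = 1512 = 2^3 · 189, so s = 3 and d = 189.
x_0 = 1282^189 mod 1513 = 1077.
x_1 = 1077^2 mod 1513 = 971.

971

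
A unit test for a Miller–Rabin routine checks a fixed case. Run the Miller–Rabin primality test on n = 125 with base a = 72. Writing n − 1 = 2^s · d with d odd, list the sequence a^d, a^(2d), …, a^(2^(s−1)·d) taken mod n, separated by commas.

103, 109

n − 1 = 124 = 2^2 · 31, so s = 2 and d = 31.
x_0 = 72^31 mod 125 = 103.
x_1 = 103^2 mod 125 = 109.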